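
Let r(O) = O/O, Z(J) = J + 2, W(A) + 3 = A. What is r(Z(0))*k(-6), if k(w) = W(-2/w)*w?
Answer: 16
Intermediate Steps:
W(A) = -3 + A
Z(J) = 2 + J
r(O) = 1
k(w) = w*(-3 - 2/w) (k(w) = (-3 - 2/w)*w = w*(-3 - 2/w))
r(Z(0))*k(-6) = 1*(-2 - 3*(-6)) = 1*(-2 + 18) = 1*16 = 16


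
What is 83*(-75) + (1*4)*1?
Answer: -6221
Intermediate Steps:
83*(-75) + (1*4)*1 = -6225 + 4*1 = -6225 + 4 = -6221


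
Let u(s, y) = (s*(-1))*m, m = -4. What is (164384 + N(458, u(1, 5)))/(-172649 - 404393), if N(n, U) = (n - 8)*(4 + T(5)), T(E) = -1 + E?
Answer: -83992/288521 ≈ -0.29111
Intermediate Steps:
u(s, y) = 4*s (u(s, y) = (s*(-1))*(-4) = -s*(-4) = 4*s)
N(n, U) = -64 + 8*n (N(n, U) = (n - 8)*(4 + (-1 + 5)) = (-8 + n)*(4 + 4) = (-8 + n)*8 = -64 + 8*n)
(164384 + N(458, u(1, 5)))/(-172649 - 404393) = (164384 + (-64 + 8*458))/(-172649 - 404393) = (164384 + (-64 + 3664))/(-577042) = (164384 + 3600)*(-1/577042) = 167984*(-1/577042) = -83992/288521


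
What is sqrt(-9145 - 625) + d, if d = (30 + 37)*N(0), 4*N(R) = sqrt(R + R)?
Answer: I*sqrt(9770) ≈ 98.843*I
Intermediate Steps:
N(R) = sqrt(2)*sqrt(R)/4 (N(R) = sqrt(R + R)/4 = sqrt(2*R)/4 = (sqrt(2)*sqrt(R))/4 = sqrt(2)*sqrt(R)/4)
d = 0 (d = (30 + 37)*(sqrt(2)*sqrt(0)/4) = 67*((1/4)*sqrt(2)*0) = 67*0 = 0)
sqrt(-9145 - 625) + d = sqrt(-9145 - 625) + 0 = sqrt(-9770) + 0 = I*sqrt(9770) + 0 = I*sqrt(9770)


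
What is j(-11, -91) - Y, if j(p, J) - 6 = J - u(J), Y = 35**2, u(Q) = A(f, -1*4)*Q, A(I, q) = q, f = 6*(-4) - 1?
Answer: -1674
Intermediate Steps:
f = -25 (f = -24 - 1 = -25)
u(Q) = -4*Q (u(Q) = (-1*4)*Q = -4*Q)
Y = 1225
j(p, J) = 6 + 5*J (j(p, J) = 6 + (J - (-4)*J) = 6 + (J + 4*J) = 6 + 5*J)
j(-11, -91) - Y = (6 + 5*(-91)) - 1*1225 = (6 - 455) - 1225 = -449 - 1225 = -1674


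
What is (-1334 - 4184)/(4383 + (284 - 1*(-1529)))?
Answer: -2759/3098 ≈ -0.89057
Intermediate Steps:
(-1334 - 4184)/(4383 + (284 - 1*(-1529))) = -5518/(4383 + (284 + 1529)) = -5518/(4383 + 1813) = -5518/6196 = -5518*1/6196 = -2759/3098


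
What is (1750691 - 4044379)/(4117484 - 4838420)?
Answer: 286711/90117 ≈ 3.1815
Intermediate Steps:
(1750691 - 4044379)/(4117484 - 4838420) = -2293688/(-720936) = -2293688*(-1/720936) = 286711/90117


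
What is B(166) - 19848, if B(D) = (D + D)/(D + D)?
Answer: -19847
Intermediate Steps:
B(D) = 1 (B(D) = (2*D)/((2*D)) = (2*D)*(1/(2*D)) = 1)
B(166) - 19848 = 1 - 19848 = -19847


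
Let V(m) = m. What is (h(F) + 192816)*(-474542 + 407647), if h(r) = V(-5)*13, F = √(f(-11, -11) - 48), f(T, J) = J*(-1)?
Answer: -12894078145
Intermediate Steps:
f(T, J) = -J
F = I*√37 (F = √(-1*(-11) - 48) = √(11 - 48) = √(-37) = I*√37 ≈ 6.0828*I)
h(r) = -65 (h(r) = -5*13 = -65)
(h(F) + 192816)*(-474542 + 407647) = (-65 + 192816)*(-474542 + 407647) = 192751*(-66895) = -12894078145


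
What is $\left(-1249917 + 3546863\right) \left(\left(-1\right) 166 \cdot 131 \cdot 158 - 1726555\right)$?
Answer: $-11857806860158$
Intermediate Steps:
$\left(-1249917 + 3546863\right) \left(\left(-1\right) 166 \cdot 131 \cdot 158 - 1726555\right) = 2296946 \left(\left(-166\right) 131 \cdot 158 - 1726555\right) = 2296946 \left(\left(-21746\right) 158 - 1726555\right) = 2296946 \left(-3435868 - 1726555\right) = 2296946 \left(-5162423\right) = -11857806860158$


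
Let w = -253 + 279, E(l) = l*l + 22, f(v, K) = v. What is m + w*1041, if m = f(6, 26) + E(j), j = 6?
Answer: 27130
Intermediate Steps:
E(l) = 22 + l² (E(l) = l² + 22 = 22 + l²)
w = 26
m = 64 (m = 6 + (22 + 6²) = 6 + (22 + 36) = 6 + 58 = 64)
m + w*1041 = 64 + 26*1041 = 64 + 27066 = 27130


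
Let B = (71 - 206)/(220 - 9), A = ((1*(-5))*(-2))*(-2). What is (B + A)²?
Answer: 18966025/44521 ≈ 426.00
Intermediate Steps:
A = -20 (A = -5*(-2)*(-2) = 10*(-2) = -20)
B = -135/211 ≈ -0.63981
(B + A)² = (-135/211 - 20)² = (-4355/211)² = 18966025/44521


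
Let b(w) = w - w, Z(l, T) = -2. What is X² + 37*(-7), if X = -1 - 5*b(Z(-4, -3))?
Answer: -258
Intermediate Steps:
b(w) = 0
X = -1 (X = -1 - 5*0 = -1 + 0 = -1)
X² + 37*(-7) = (-1)² + 37*(-7) = 1 - 259 = -258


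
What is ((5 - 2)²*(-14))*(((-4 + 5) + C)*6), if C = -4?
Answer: 2268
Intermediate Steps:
((5 - 2)²*(-14))*(((-4 + 5) + C)*6) = ((5 - 2)²*(-14))*(((-4 + 5) - 4)*6) = (3²*(-14))*((1 - 4)*6) = (9*(-14))*(-3*6) = -126*(-18) = 2268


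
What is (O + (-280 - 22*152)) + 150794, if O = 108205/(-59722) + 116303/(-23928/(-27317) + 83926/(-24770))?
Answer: 5120479688009282715/50761011972502 ≈ 1.0087e+5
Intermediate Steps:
O = -2350018443983836625/50761011972502 (O = 108205*(-1/59722) + 116303/(-23928*(-1/27317) + 83926*(-1/24770)) = -108205/59722 + 116303/(23928/27317 - 41963/12385) = -108205/59722 + 116303/(-849954991/338321045) = -108205/59722 + 116303*(-338321045/849954991) = -108205/59722 - 39347752496635/849954991 = -2350018443983836625/50761011972502 ≈ -46296.)
(O + (-280 - 22*152)) + 150794 = (-2350018443983836625/50761011972502 + (-280 - 22*152)) + 150794 = (-2350018443983836625/50761011972502 + (-280 - 3344)) + 150794 = (-2350018443983836625/50761011972502 - 3624) + 150794 = -2533976351372183873/50761011972502 + 150794 = 5120479688009282715/50761011972502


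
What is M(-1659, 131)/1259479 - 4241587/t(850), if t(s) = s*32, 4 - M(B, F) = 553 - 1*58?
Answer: -314247241669/2015166400 ≈ -155.94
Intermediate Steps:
M(B, F) = -491 (M(B, F) = 4 - (553 - 1*58) = 4 - (553 - 58) = 4 - 1*495 = 4 - 495 = -491)
t(s) = 32*s
M(-1659, 131)/1259479 - 4241587/t(850) = -491/1259479 - 4241587/(32*850) = -491*1/1259479 - 4241587/27200 = -491/1259479 - 4241587*1/27200 = -491/1259479 - 4241587/27200 = -314247241669/2015166400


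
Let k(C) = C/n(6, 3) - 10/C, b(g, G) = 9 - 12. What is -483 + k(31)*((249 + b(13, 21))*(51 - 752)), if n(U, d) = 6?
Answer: -25910614/31 ≈ -8.3583e+5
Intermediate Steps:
b(g, G) = -3
k(C) = -10/C + C/6 (k(C) = C/6 - 10/C = -10/C + C/6)
-483 + k(31)*((249 + b(13, 21))*(51 - 752)) = -483 + (-10/31 + (⅙)*31)*((249 - 3)*(51 - 752)) = -483 + (-10*1/31 + 31/6)*(246*(-701)) = -483 + (-10/31 + 31/6)*(-172446) = -483 + (901/186)*(-172446) = -483 - 25895641/31 = -25910614/31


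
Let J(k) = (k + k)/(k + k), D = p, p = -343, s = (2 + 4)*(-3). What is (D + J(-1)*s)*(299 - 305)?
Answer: 2166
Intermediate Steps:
s = -18 (s = 6*(-3) = -18)
D = -343
J(k) = 1 (J(k) = (2*k)/((2*k)) = (2*k)*(1/(2*k)) = 1)
(D + J(-1)*s)*(299 - 305) = (-343 + 1*(-18))*(299 - 305) = (-343 - 18)*(-6) = -361*(-6) = 2166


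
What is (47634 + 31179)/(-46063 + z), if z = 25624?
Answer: -2919/757 ≈ -3.8560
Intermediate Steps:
(47634 + 31179)/(-46063 + z) = (47634 + 31179)/(-46063 + 25624) = 78813/(-20439) = 78813*(-1/20439) = -2919/757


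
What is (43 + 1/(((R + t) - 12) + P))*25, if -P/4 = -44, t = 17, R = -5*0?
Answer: 194600/181 ≈ 1075.1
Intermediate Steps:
R = 0
P = 176 (P = -4*(-44) = 176)
(43 + 1/(((R + t) - 12) + P))*25 = (43 + 1/(((0 + 17) - 12) + 176))*25 = (43 + 1/((17 - 12) + 176))*25 = (43 + 1/(5 + 176))*25 = (43 + 1/181)*25 = (7784/181)*25 = 194600/181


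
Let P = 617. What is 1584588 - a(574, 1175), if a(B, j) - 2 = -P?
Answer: 1585203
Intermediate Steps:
a(B, j) = -615 (a(B, j) = 2 - 1*617 = 2 - 617 = -615)
1584588 - a(574, 1175) = 1584588 - 1*(-615) = 1584588 + 615 = 1585203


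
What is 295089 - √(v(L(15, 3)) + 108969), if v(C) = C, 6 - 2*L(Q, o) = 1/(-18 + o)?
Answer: 295089 - √98074830/30 ≈ 2.9476e+5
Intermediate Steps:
L(Q, o) = 3 - 1/(2*(-18 + o))
295089 - √(v(L(15, 3)) + 108969) = 295089 - √((-109 + 6*3)/(2*(-18 + 3)) + 108969) = 295089 - √((½)*(-109 + 18)/(-15) + 108969) = 295089 - √((½)*(-1/15)*(-91) + 108969) = 295089 - √(91/30 + 108969) = 295089 - √(3269161/30) = 295089 - √98074830/30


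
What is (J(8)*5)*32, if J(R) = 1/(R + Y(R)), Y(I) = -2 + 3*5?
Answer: 160/21 ≈ 7.6190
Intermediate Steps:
Y(I) = 13 (Y(I) = -2 + 15 = 13)
J(R) = 1/(13 + R) (J(R) = 1/(R + 13) = 1/(13 + R))
(J(8)*5)*32 = (5/(13 + 8))*32 = (5/21)*32 = 160/21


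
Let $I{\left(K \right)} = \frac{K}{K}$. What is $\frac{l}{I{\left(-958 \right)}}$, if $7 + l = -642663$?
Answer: $-642670$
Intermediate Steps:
$l = -642670$ ($l = -7 - 642663 = -642670$)
$I{\left(K \right)} = 1$
$\frac{l}{I{\left(-958 \right)}} = - \frac{642670}{1} = \left(-642670\right) 1 = -642670$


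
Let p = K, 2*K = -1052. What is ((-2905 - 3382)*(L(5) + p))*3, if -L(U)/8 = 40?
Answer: 15956406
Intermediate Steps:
K = -526 (K = (½)*(-1052) = -526)
L(U) = -320 (L(U) = -8*40 = -320)
p = -526
((-2905 - 3382)*(L(5) + p))*3 = ((-2905 - 3382)*(-320 - 526))*3 = -6287*(-846)*3 = 5318802*3 = 15956406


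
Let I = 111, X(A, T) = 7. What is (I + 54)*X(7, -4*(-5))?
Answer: 1155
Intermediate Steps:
(I + 54)*X(7, -4*(-5)) = (111 + 54)*7 = 165*7 = 1155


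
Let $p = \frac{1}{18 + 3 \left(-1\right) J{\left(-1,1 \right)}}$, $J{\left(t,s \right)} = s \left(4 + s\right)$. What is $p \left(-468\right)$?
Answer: $-156$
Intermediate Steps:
$p = \frac{1}{3}$ ($p = \frac{1}{18 + 3 \left(-1\right) 1 \left(4 + 1\right)} = \frac{1}{18 - 3 \cdot 1 \cdot 5} = \frac{1}{18 - 15} = \frac{1}{3} \approx 0.33333$)
$p \left(-468\right) = \frac{1}{3} \left(-468\right) = -156$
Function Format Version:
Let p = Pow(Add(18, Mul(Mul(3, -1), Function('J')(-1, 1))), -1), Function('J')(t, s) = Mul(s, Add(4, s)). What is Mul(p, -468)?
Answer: -156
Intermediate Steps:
p = Rational(1, 3) (p = Pow(Add(18, Mul(Mul(3, -1), Mul(1, Add(4, 1)))), -1) = Pow(Add(18, Mul(-3, Mul(1, 5))), -1) = Pow(Add(18, Mul(-3, 5)), -1) = Pow(Add(18, -15), -1) = Pow(3, -1) = Rational(1, 3) ≈ 0.33333)
Mul(p, -468) = Mul(Rational(1, 3), -468) = -156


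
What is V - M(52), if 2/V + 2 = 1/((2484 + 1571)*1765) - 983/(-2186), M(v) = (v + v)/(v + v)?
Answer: -55546056889/24255324989 ≈ -2.2901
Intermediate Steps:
M(v) = 1 (M(v) = (2*v)/((2*v)) = (2*v)*(1/(2*v)) = 1)
V = -31290731900/24255324989 (V = 2/(-2 + (1/((2484 + 1571)*1765) - 983/(-2186))) = 2/(-2 + ((1/1765)/4055 - 983*(-1/2186))) = 2/(-2 + ((1/4055)*(1/1765) + 983/2186)) = 2/(-2 + (1/7157075 + 983/2186)) = 2/(-2 + 7035406911/15645365950) = 2/(-24255324989/15645365950) = 2*(-15645365950/24255324989) = -31290731900/24255324989 ≈ -1.2901)
V - M(52) = -31290731900/24255324989 - 1*1 = -31290731900/24255324989 - 1 = -55546056889/24255324989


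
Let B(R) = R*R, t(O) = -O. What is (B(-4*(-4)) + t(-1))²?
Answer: 66049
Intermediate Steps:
B(R) = R²
(B(-4*(-4)) + t(-1))² = ((-4*(-4))² - 1*(-1))² = (16² + 1)² = (256 + 1)² = 257² = 66049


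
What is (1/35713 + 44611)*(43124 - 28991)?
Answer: 22516591637652/35713 ≈ 6.3049e+8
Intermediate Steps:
(1/35713 + 44611)*(43124 - 28991) = (1/35713 + 44611)*14133 = (1593192644/35713)*14133 = 22516591637652/35713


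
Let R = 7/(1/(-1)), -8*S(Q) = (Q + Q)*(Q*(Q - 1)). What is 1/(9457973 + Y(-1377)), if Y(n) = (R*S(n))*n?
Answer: 2/12592725455905 ≈ 1.5882e-13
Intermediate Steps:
S(Q) = -Q²*(-1 + Q)/4 (S(Q) = -(Q + Q)*Q*(Q - 1)/8 = -2*Q*Q*(-1 + Q)/8 = -Q²*(-1 + Q)/4)
R = -7 (R = 7/(-1) = 7*(-1) = -7)
Y(n) = -7*n³*(1 - n)/4 (Y(n) = (-7*n²*(1 - n)/4)*n = -7*n³*(1 - n)/4)
1/(9457973 + Y(-1377)) = 1/(9457973 + (7/4)*(-1377)³*(-1 - 1377)) = 1/(9457973 + (7/4)*(-2610969633)*(-1378)) = 1/(9457973 + 12592706539959/2) = 1/(12592725455905/2) = 2/12592725455905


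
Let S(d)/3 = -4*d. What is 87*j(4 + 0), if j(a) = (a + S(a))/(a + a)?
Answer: -957/2 ≈ -478.50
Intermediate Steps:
S(d) = -12*d (S(d) = 3*(-4*d) = -12*d)
j(a) = -11/2 (j(a) = (a - 12*a)/(a + a) = (-11*a)/((2*a)) = (-11*a)*(1/(2*a)) = -11/2)
87*j(4 + 0) = 87*(-11/2) = -957/2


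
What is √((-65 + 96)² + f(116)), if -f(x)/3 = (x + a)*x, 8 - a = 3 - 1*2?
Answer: I*√41843 ≈ 204.56*I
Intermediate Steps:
a = 7 (a = 8 - (3 - 1*2) = 8 - (3 - 2) = 8 - 1*1 = 8 - 1 = 7)
f(x) = -3*x*(7 + x) (f(x) = -3*(x + 7)*x = -3*(7 + x)*x = -3*x*(7 + x))
√((-65 + 96)² + f(116)) = √((-65 + 96)² - 3*116*(7 + 116)) = √(31² - 3*116*123) = √(961 - 42804) = √(-41843) = I*√41843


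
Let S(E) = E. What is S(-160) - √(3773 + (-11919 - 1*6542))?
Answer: -160 - 12*I*√102 ≈ -160.0 - 121.19*I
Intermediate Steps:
S(-160) - √(3773 + (-11919 - 1*6542)) = -160 - √(3773 + (-11919 - 1*6542)) = -160 - √(3773 + (-11919 - 6542)) = -160 - √(3773 - 18461) = -160 - √(-14688) = -160 - 12*I*√102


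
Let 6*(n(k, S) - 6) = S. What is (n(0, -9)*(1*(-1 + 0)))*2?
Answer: -9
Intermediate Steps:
n(k, S) = 6 + S/6
(n(0, -9)*(1*(-1 + 0)))*2 = ((6 + (⅙)*(-9))*(1*(-1 + 0)))*2 = ((6 - 3/2)*(1*(-1)))*2 = ((9/2)*(-1))*2 = -9/2*2 = -9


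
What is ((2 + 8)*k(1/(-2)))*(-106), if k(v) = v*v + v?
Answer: 265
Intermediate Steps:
k(v) = v + v**2 (k(v) = v**2 + v = v + v**2)
((2 + 8)*k(1/(-2)))*(-106) = ((2 + 8)*((1 + 1/(-2))/(-2)))*(-106) = (10*(-(1 - 1/2)/2))*(-106) = (10*(-1/2*1/2))*(-106) = (10*(-1/4))*(-106) = -5/2*(-106) = 265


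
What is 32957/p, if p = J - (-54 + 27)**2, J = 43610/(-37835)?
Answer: -35626517/789295 ≈ -45.137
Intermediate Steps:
J = -1246/1081 (J = 43610*(-1/37835) = -1246/1081 ≈ -1.1526)
p = -789295/1081 (p = -1246/1081 - (-54 + 27)**2 = -1246/1081 - 1*(-27)**2 = -1246/1081 - 1*729 = -1246/1081 - 729 = -789295/1081 ≈ -730.15)
32957/p = 32957/(-789295/1081) = 32957*(-1081/789295) = -35626517/789295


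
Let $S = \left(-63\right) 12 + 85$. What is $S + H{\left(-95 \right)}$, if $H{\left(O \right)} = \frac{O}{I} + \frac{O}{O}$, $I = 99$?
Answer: $- \frac{66425}{99} \approx -670.96$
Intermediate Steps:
$H{\left(O \right)} = 1 + \frac{O}{99}$ ($H{\left(O \right)} = \frac{O}{99} + \frac{O}{O} = O \frac{1}{99} + 1 = \frac{O}{99} + 1 = 1 + \frac{O}{99}$)
$S = -671$ ($S = -756 + 85 = -671$)
$S + H{\left(-95 \right)} = -671 + \left(1 + \frac{1}{99} \left(-95\right)\right) = -671 + \left(1 - \frac{95}{99}\right) = -671 + \frac{4}{99} = - \frac{66425}{99}$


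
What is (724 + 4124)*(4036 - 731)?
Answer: 16022640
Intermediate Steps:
(724 + 4124)*(4036 - 731) = 4848*3305 = 16022640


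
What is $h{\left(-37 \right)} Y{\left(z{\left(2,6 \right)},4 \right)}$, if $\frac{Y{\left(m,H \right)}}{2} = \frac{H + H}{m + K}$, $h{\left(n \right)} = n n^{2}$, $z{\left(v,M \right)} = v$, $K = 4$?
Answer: $- \frac{405224}{3} \approx -1.3507 \cdot 10^{5}$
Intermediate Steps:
$h{\left(n \right)} = n^{3}$
$Y{\left(m,H \right)} = \frac{4 H}{4 + m}$ ($Y{\left(m,H \right)} = 2 \frac{H + H}{m + 4} = 2 \frac{2 H}{4 + m} = \frac{4 H}{4 + m}$)
$h{\left(-37 \right)} Y{\left(z{\left(2,6 \right)},4 \right)} = \left(-37\right)^{3} \cdot 4 \cdot 4 \frac{1}{4 + 2} = - 50653 \cdot 4 \cdot 4 \cdot \frac{1}{6} = \left(-50653\right) \frac{8}{3} = - \frac{405224}{3}$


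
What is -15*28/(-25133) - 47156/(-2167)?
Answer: 1186081888/54463211 ≈ 21.778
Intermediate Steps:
-15*28/(-25133) - 47156/(-2167) = -420*(-1/25133) - 47156*(-1/2167) = 420/25133 + 47156/2167 = 1186081888/54463211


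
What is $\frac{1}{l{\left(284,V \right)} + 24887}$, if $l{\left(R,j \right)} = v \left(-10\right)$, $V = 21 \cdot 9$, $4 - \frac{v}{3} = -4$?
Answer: $\frac{1}{24647} \approx 4.0573 \cdot 10^{-5}$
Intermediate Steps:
$v = 24$ ($v = 12 - -12 = 12 + 12 = 24$)
$V = 189$
$l{\left(R,j \right)} = -240$ ($l{\left(R,j \right)} = 24 \left(-10\right) = -240$)
$\frac{1}{l{\left(284,V \right)} + 24887} = \frac{1}{-240 + 24887} = \frac{1}{24647}$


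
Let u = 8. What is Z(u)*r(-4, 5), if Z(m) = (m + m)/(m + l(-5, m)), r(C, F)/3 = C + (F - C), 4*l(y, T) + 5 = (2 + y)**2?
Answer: 80/3 ≈ 26.667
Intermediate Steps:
l(y, T) = -5/4 + (2 + y)**2/4
r(C, F) = 3*F (r(C, F) = 3*(C + (F - C)) = 3*F)
Z(m) = 2*m/(1 + m) (Z(m) = (m + m)/(m + (-5/4 + (2 - 5)**2/4)) = (2*m)/(m + (-5/4 + (1/4)*(-3)**2)) = (2*m)/(m + (-5/4 + (1/4)*9)) = (2*m)/(m + (-5/4 + 9/4)) = (2*m)/(m + 1) = (2*m)/(1 + m) = 2*m/(1 + m))
Z(u)*r(-4, 5) = (2*8/(1 + 8))*(3*5) = (2*8/9)*15 = (2*8*(1/9))*15 = (16/9)*15 = 80/3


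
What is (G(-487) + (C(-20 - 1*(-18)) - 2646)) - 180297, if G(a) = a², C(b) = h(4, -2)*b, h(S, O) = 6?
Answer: 54214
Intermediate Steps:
C(b) = 6*b
(G(-487) + (C(-20 - 1*(-18)) - 2646)) - 180297 = ((-487)² + (6*(-20 - 1*(-18)) - 2646)) - 180297 = (237169 + (6*(-20 + 18) - 2646)) - 180297 = (237169 + (6*(-2) - 2646)) - 180297 = (237169 + (-12 - 2646)) - 180297 = (237169 - 2658) - 180297 = 234511 - 180297 = 54214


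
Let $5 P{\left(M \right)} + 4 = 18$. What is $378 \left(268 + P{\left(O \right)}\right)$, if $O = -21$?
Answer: $\frac{511812}{5} \approx 1.0236 \cdot 10^{5}$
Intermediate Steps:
$P{\left(M \right)} = \frac{14}{5}$ ($P{\left(M \right)} = - \frac{4}{5} + \frac{1}{5} \cdot 18 = - \frac{4}{5} + \frac{18}{5} = \frac{14}{5}$)
$378 \left(268 + P{\left(O \right)}\right) = 378 \left(268 + \frac{14}{5}\right) = 378 \cdot \frac{1354}{5} = \frac{511812}{5}$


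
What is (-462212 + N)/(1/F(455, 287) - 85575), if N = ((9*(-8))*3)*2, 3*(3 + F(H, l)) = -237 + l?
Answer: 4742101/877143 ≈ 5.4063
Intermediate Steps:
F(H, l) = -82 + l/3 (F(H, l) = -3 + (-237 + l)/3 = -3 + (-79 + l/3) = -82 + l/3)
N = -432 (N = -72*3*2 = -216*2 = -432)
(-462212 + N)/(1/F(455, 287) - 85575) = (-462212 - 432)/(1/(-82 + (⅓)*287) - 85575) = -462644/(1/(-82 + 287/3) - 85575) = -462644/(1/(41/3) - 85575) = -462644/(3/41 - 85575) = -462644/(-3508572/41) = -462644*(-41/3508572) = 4742101/877143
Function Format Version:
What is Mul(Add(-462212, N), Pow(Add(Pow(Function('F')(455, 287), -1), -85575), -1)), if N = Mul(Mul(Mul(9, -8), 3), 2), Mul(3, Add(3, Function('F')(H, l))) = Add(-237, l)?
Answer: Rational(4742101, 877143) ≈ 5.4063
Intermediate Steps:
Function('F')(H, l) = Add(-82, Mul(Rational(1, 3), l)) (Function('F')(H, l) = Add(-3, Mul(Rational(1, 3), Add(-237, l))) = Add(-3, Add(-79, Mul(Rational(1, 3), l))) = Add(-82, Mul(Rational(1, 3), l)))
N = -432 (N = Mul(Mul(-72, 3), 2) = Mul(-216, 2) = -432)
Mul(Add(-462212, N), Pow(Add(Pow(Function('F')(455, 287), -1), -85575), -1)) = Mul(Add(-462212, -432), Pow(Add(Pow(Add(-82, Mul(Rational(1, 3), 287)), -1), -85575), -1)) = Mul(-462644, Pow(Add(Pow(Add(-82, Rational(287, 3)), -1), -85575), -1)) = Mul(-462644, Pow(Add(Pow(Rational(41, 3), -1), -85575), -1)) = Mul(-462644, Pow(Add(Rational(3, 41), -85575), -1)) = Mul(-462644, Pow(Rational(-3508572, 41), -1)) = Mul(-462644, Rational(-41, 3508572)) = Rational(4742101, 877143)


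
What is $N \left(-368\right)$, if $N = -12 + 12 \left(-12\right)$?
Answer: $57408$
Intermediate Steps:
$N = -156$ ($N = -12 - 144 = -156$)
$N \left(-368\right) = \left(-156\right) \left(-368\right) = 57408$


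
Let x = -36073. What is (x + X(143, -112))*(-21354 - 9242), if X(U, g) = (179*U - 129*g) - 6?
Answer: -121343736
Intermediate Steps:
X(U, g) = -6 - 129*g + 179*U (X(U, g) = (-129*g + 179*U) - 6 = -6 - 129*g + 179*U)
(x + X(143, -112))*(-21354 - 9242) = (-36073 + (-6 - 129*(-112) + 179*143))*(-21354 - 9242) = (-36073 + (-6 + 14448 + 25597))*(-30596) = (-36073 + 40039)*(-30596) = 3966*(-30596) = -121343736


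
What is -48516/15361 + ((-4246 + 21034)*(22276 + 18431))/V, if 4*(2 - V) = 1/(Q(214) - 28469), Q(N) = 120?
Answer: 1190379058749405708/3483767273 ≈ 3.4169e+8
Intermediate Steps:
V = 226793/113396 (V = 2 - 1/(4*(120 - 28469)) = 2 - 1/4/(-28349) = 2 - 1/4*(-1/28349) = 2 + 1/113396 = 226793/113396 ≈ 2.0000)
-48516/15361 + ((-4246 + 21034)*(22276 + 18431))/V = -48516/15361 + ((-4246 + 21034)*(22276 + 18431))/(226793/113396) = -48516*1/15361 + (16788*40707)*(113396/226793) = -48516/15361 + 683389116*(113396/226793) = -48516/15361 + 77493592197936/226793 = 1190379058749405708/3483767273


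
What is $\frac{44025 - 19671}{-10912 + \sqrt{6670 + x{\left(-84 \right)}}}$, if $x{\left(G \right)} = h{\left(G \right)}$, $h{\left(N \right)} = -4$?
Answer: $- \frac{12079584}{5412049} - \frac{1107 \sqrt{6666}}{5412049} \approx -2.2487$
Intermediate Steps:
$x{\left(G \right)} = -4$
$\frac{44025 - 19671}{-10912 + \sqrt{6670 + x{\left(-84 \right)}}} = \frac{44025 - 19671}{-10912 + \sqrt{6670 - 4}} = \frac{24354}{-10912 + \sqrt{6666}}$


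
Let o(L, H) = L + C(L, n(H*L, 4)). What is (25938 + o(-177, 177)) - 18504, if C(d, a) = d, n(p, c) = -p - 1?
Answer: 7080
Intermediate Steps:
n(p, c) = -1 - p
o(L, H) = 2*L (o(L, H) = L + L = 2*L)
(25938 + o(-177, 177)) - 18504 = (25938 + 2*(-177)) - 18504 = (25938 - 354) - 18504 = 25584 - 18504 = 7080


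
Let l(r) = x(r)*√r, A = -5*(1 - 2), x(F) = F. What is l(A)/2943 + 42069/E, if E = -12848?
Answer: -42069/12848 + 5*√5/2943 ≈ -3.2706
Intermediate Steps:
A = 5 (A = -5*(-1) = 5)
l(r) = r^(3/2) (l(r) = r*√r = r^(3/2))
l(A)/2943 + 42069/E = 5^(3/2)/2943 + 42069/(-12848) = (5*√5)*(1/2943) + 42069*(-1/12848) = 5*√5/2943 - 42069/12848 = -42069/12848 + 5*√5/2943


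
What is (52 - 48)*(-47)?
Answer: -188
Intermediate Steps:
(52 - 48)*(-47) = 4*(-47) = -188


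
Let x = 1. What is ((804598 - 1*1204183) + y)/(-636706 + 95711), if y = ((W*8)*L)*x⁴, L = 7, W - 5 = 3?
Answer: 399137/540995 ≈ 0.73778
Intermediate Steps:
W = 8 (W = 5 + 3 = 8)
y = 448 (y = ((8*8)*7)*1⁴ = (64*7)*1 = 448*1 = 448)
((804598 - 1*1204183) + y)/(-636706 + 95711) = ((804598 - 1*1204183) + 448)/(-636706 + 95711) = ((804598 - 1204183) + 448)/(-540995) = (-399585 + 448)*(-1/540995) = -399137*(-1/540995) = 399137/540995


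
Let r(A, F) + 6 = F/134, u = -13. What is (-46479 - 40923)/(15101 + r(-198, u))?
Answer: -3903956/674239 ≈ -5.7902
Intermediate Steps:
r(A, F) = -6 + F/134
(-46479 - 40923)/(15101 + r(-198, u)) = (-46479 - 40923)/(15101 + (-6 + (1/134)*(-13))) = -87402/(15101 + (-6 - 13/134)) = -87402/(15101 - 817/134) = -87402/2022717/134 = -87402*134/2022717 = -3903956/674239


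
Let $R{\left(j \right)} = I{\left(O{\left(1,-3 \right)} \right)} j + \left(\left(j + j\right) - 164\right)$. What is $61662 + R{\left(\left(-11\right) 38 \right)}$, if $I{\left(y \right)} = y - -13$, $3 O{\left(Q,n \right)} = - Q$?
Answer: $\frac{166102}{3} \approx 55367.0$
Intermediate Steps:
$O{\left(Q,n \right)} = - \frac{Q}{3}$ ($O{\left(Q,n \right)} = \frac{\left(-1\right) Q}{3} = - \frac{Q}{3}$)
$I{\left(y \right)} = 13 + y$ ($I{\left(y \right)} = y + 13 = 13 + y$)
$R{\left(j \right)} = -164 + \frac{44 j}{3}$ ($R{\left(j \right)} = \left(13 - \frac{1}{3}\right) j + \left(\left(j + j\right) - 164\right) = \left(13 - \frac{1}{3}\right) j + \left(2 j - 164\right) = \frac{38 j}{3} + \left(-164 + 2 j\right) = -164 + \frac{44 j}{3}$)
$61662 + R{\left(\left(-11\right) 38 \right)} = 61662 + \left(-164 + \frac{44 \left(\left(-11\right) 38\right)}{3}\right) = 61662 + \left(-164 + \frac{44}{3} \left(-418\right)\right) = 61662 - \frac{18884}{3} = \frac{166102}{3}$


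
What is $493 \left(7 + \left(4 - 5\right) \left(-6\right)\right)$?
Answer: $6409$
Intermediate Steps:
$493 \left(7 + \left(4 - 5\right) \left(-6\right)\right) = 493 \left(7 - -6\right) = 493 \left(7 + 6\right) = 493 \cdot 13 = 6409$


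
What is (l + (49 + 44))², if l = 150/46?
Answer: 4901796/529 ≈ 9266.2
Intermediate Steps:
l = 75/23 (l = 150*(1/46) = 75/23 ≈ 3.2609)
(l + (49 + 44))² = (75/23 + (49 + 44))² = (75/23 + 93)² = (2214/23)² = 4901796/529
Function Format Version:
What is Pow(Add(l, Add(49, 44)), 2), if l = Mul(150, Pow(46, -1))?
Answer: Rational(4901796, 529) ≈ 9266.2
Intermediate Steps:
l = Rational(75, 23) (l = Mul(150, Rational(1, 46)) = Rational(75, 23) ≈ 3.2609)
Pow(Add(l, Add(49, 44)), 2) = Pow(Add(Rational(75, 23), Add(49, 44)), 2) = Pow(Add(Rational(75, 23), 93), 2) = Pow(Rational(2214, 23), 2) = Rational(4901796, 529)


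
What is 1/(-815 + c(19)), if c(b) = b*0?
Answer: -1/815 ≈ -0.0012270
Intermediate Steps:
c(b) = 0
1/(-815 + c(19)) = 1/(-815 + 0) = 1/(-815) = -1/815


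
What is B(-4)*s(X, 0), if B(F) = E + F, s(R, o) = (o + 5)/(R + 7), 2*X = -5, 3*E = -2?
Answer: -140/27 ≈ -5.1852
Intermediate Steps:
E = -⅔ (E = (⅓)*(-2) = -⅔ ≈ -0.66667)
X = -5/2 (X = (½)*(-5) = -5/2 ≈ -2.5000)
s(R, o) = (5 + o)/(7 + R)
B(F) = -⅔ + F
B(-4)*s(X, 0) = (-⅔ - 4)*((5 + 0)/(7 - 5/2)) = -14*5/(3*9/2) = -28*5/27 = -14/3*10/9 = -140/27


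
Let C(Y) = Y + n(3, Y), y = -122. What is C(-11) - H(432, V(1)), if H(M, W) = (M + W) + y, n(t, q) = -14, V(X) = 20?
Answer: -355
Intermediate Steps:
H(M, W) = -122 + M + W (H(M, W) = (M + W) - 122 = -122 + M + W)
C(Y) = -14 + Y (C(Y) = Y - 14 = -14 + Y)
C(-11) - H(432, V(1)) = (-14 - 11) - (-122 + 432 + 20) = -25 - 1*330 = -25 - 330 = -355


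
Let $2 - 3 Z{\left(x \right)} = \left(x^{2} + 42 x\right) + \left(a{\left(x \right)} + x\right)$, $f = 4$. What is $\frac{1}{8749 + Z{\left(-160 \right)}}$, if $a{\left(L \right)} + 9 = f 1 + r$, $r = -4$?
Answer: $\frac{3}{7538} \approx 0.00039798$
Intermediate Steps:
$a{\left(L \right)} = -9$ ($a{\left(L \right)} = -9 + \left(4 \cdot 1 - 4\right) = -9 + \left(4 - 4\right) = -9 + 0 = -9$)
$Z{\left(x \right)} = \frac{11}{3} - \frac{43 x}{3} - \frac{x^{2}}{3}$ ($Z{\left(x \right)} = \frac{2}{3} - \frac{\left(x^{2} + 42 x\right) + \left(-9 + x\right)}{3} = \frac{2}{3} - \frac{-9 + x^{2} + 43 x}{3} = \frac{2}{3} - \left(-3 + \frac{x^{2}}{3} + \frac{43 x}{3}\right) = \frac{11}{3} - \frac{43 x}{3} - \frac{x^{2}}{3}$)
$\frac{1}{8749 + Z{\left(-160 \right)}} = \frac{1}{8749 - \left(-2297 + \frac{25600}{3}\right)} = \frac{1}{8749 + \left(\frac{11}{3} + \frac{6880}{3} - \frac{25600}{3}\right)} = \frac{1}{8749 - \frac{18709}{3}} = \frac{1}{\frac{7538}{3}} = \frac{3}{7538}$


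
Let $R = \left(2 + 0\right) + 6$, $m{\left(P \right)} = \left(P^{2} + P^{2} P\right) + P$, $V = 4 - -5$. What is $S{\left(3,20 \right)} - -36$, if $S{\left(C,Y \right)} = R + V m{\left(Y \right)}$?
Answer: $75824$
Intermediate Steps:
$V = 9$ ($V = 4 + 5 = 9$)
$m{\left(P \right)} = P + P^{2} + P^{3}$ ($m{\left(P \right)} = \left(P^{2} + P^{3}\right) + P = P + P^{2} + P^{3}$)
$R = 8$ ($R = 2 + 6 = 8$)
$S{\left(C,Y \right)} = 8 + 9 Y \left(1 + Y + Y^{2}\right)$
$S{\left(3,20 \right)} - -36 = \left(8 + 9 \cdot 20 \left(1 + 20 + 20^{2}\right)\right) - -36 = \left(8 + 9 \cdot 20 \left(1 + 20 + 400\right)\right) + 36 = \left(8 + 9 \cdot 20 \cdot 421\right) + 36 = \left(8 + 75780\right) + 36 = 75788 + 36 = 75824$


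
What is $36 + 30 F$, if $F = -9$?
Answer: $-234$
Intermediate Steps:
$36 + 30 F = 36 + 30 \left(-9\right) = 36 - 270 = -234$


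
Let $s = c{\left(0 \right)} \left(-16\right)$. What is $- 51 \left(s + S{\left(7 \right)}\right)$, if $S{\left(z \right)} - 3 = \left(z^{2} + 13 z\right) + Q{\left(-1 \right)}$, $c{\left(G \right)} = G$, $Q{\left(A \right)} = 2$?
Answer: $-7395$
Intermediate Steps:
$s = 0$ ($s = 0 \left(-16\right) = 0$)
$S{\left(z \right)} = 5 + z^{2} + 13 z$ ($S{\left(z \right)} = 3 + \left(\left(z^{2} + 13 z\right) + 2\right) = 3 + \left(2 + z^{2} + 13 z\right) = 5 + z^{2} + 13 z$)
$- 51 \left(s + S{\left(7 \right)}\right) = - 51 \left(0 + \left(5 + 7^{2} + 13 \cdot 7\right)\right) = - 51 \left(0 + \left(5 + 49 + 91\right)\right) = - 51 \left(0 + 145\right) = \left(-51\right) 145 = -7395$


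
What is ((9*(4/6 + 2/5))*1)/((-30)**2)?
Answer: 4/375 ≈ 0.010667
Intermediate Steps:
((9*(4/6 + 2/5))*1)/((-30)**2) = ((9*(4*(1/6) + 2*(1/5)))*1)/900 = ((9*(2/3 + 2/5))*1)*(1/900) = ((9*(16/15))*1)*(1/900) = ((48/5)*1)*(1/900) = (48/5)*(1/900) = 4/375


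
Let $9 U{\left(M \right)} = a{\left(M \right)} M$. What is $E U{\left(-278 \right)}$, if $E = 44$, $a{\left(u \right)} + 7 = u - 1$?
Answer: $\frac{3498352}{9} \approx 3.8871 \cdot 10^{5}$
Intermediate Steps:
$a{\left(u \right)} = -8 + u$ ($a{\left(u \right)} = -7 + \left(u - 1\right) = -7 + \left(-1 + u\right) = -8 + u$)
$U{\left(M \right)} = \frac{M \left(-8 + M\right)}{9}$ ($U{\left(M \right)} = \frac{\left(-8 + M\right) M}{9} = \frac{M \left(-8 + M\right)}{9}$)
$E U{\left(-278 \right)} = 44 \cdot \frac{1}{9} \left(-278\right) \left(-8 - 278\right) = 44 \cdot \frac{1}{9} \left(-278\right) \left(-286\right) = 44 \cdot \frac{79508}{9} = \frac{3498352}{9}$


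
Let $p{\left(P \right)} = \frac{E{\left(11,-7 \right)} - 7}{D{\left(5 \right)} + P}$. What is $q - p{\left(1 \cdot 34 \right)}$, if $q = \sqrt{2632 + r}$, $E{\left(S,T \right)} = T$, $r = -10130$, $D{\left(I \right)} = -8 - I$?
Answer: $\frac{2}{3} + i \sqrt{7498} \approx 0.66667 + 86.591 i$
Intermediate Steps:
$q = i \sqrt{7498}$ ($q = \sqrt{2632 - 10130} = \sqrt{-7498} = i \sqrt{7498} \approx 86.591 i$)
$p{\left(P \right)} = - \frac{14}{-13 + P}$ ($p{\left(P \right)} = \frac{-7 - 7}{\left(-8 - 5\right) + P} = - \frac{14}{\left(-8 - 5\right) + P} = - \frac{14}{-13 + P}$)
$q - p{\left(1 \cdot 34 \right)} = i \sqrt{7498} - - \frac{14}{-13 + 1 \cdot 34} = i \sqrt{7498} - - \frac{14}{-13 + 34} = i \sqrt{7498} - - \frac{14}{21} = i \sqrt{7498} - \left(-14\right) \frac{1}{21} = i \sqrt{7498} - - \frac{2}{3} = i \sqrt{7498} + \frac{2}{3} = \frac{2}{3} + i \sqrt{7498}$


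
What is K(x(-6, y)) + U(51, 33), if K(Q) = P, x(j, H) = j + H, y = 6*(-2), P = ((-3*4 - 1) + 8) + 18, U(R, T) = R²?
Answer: 2614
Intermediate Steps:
P = 13 (P = ((-12 - 1) + 8) + 18 = (-13 + 8) + 18 = -5 + 18 = 13)
y = -12
x(j, H) = H + j
K(Q) = 13
K(x(-6, y)) + U(51, 33) = 13 + 51² = 13 + 2601 = 2614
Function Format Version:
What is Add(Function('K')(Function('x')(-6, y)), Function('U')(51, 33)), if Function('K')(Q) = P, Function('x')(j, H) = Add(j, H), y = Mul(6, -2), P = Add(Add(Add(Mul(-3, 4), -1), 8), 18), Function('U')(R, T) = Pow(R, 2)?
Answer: 2614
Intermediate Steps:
P = 13 (P = Add(Add(Add(-12, -1), 8), 18) = Add(Add(-13, 8), 18) = Add(-5, 18) = 13)
y = -12
Function('x')(j, H) = Add(H, j)
Function('K')(Q) = 13
Add(Function('K')(Function('x')(-6, y)), Function('U')(51, 33)) = Add(13, Pow(51, 2)) = Add(13, 2601) = 2614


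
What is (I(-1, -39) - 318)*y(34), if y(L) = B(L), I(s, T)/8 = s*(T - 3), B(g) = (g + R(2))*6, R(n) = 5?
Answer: 4212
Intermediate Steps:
B(g) = 30 + 6*g (B(g) = (g + 5)*6 = (5 + g)*6 = 30 + 6*g)
I(s, T) = 8*s*(-3 + T) (I(s, T) = 8*(s*(T - 3)) = 8*(s*(-3 + T)) = 8*s*(-3 + T))
y(L) = 30 + 6*L
(I(-1, -39) - 318)*y(34) = (8*(-1)*(-3 - 39) - 318)*(30 + 6*34) = (8*(-1)*(-42) - 318)*(30 + 204) = (336 - 318)*234 = 18*234 = 4212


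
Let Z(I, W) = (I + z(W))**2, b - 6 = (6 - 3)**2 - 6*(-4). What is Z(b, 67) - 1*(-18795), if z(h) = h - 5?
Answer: 28996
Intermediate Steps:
b = 39 (b = 6 + ((6 - 3)**2 - 6*(-4)) = 6 + (3**2 + 24) = 6 + (9 + 24) = 6 + 33 = 39)
z(h) = -5 + h
Z(I, W) = (-5 + I + W)**2 (Z(I, W) = (I + (-5 + W))**2 = (-5 + I + W)**2)
Z(b, 67) - 1*(-18795) = (-5 + 39 + 67)**2 - 1*(-18795) = 101**2 + 18795 = 10201 + 18795 = 28996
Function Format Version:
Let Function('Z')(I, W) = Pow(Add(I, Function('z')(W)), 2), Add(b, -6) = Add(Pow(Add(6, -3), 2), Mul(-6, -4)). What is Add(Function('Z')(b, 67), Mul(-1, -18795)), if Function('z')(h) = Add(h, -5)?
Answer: 28996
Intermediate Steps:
b = 39 (b = Add(6, Add(Pow(Add(6, -3), 2), Mul(-6, -4))) = Add(6, Add(Pow(3, 2), 24)) = Add(6, Add(9, 24)) = Add(6, 33) = 39)
Function('z')(h) = Add(-5, h)
Function('Z')(I, W) = Pow(Add(-5, I, W), 2) (Function('Z')(I, W) = Pow(Add(I, Add(-5, W)), 2) = Pow(Add(-5, I, W), 2))
Add(Function('Z')(b, 67), Mul(-1, -18795)) = Add(Pow(Add(-5, 39, 67), 2), Mul(-1, -18795)) = Add(Pow(101, 2), 18795) = Add(10201, 18795) = 28996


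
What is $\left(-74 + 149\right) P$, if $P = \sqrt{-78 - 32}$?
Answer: $75 i \sqrt{110} \approx 786.61 i$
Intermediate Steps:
$P = i \sqrt{110}$ ($P = \sqrt{-110} = i \sqrt{110} \approx 10.488 i$)
$\left(-74 + 149\right) P = \left(-74 + 149\right) i \sqrt{110} = 75 i \sqrt{110}$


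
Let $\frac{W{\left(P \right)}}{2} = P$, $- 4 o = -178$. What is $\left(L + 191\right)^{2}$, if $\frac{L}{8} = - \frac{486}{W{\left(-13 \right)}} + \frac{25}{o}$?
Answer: $\frac{159363035209}{1338649} \approx 1.1905 \cdot 10^{5}$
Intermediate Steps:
$o = \frac{89}{2}$ ($o = \left(- \frac{1}{4}\right) \left(-178\right) = \frac{89}{2} \approx 44.5$)
$W{\left(P \right)} = 2 P$
$L = \frac{178216}{1157}$ ($L = 8 \left(- \frac{486}{2 \left(-13\right)} + \frac{25}{\frac{89}{2}}\right) = 8 \left(- \frac{486}{-26} + 25 \cdot \frac{2}{89}\right) = 8 \left(\left(-486\right) \left(- \frac{1}{26}\right) + \frac{50}{89}\right) = 8 \left(\frac{243}{13} + \frac{50}{89}\right) = 8 \cdot \frac{22277}{1157} = \frac{178216}{1157} \approx 154.03$)
$\left(L + 191\right)^{2} = \left(\frac{178216}{1157} + 191\right)^{2} = \left(\frac{399203}{1157}\right)^{2} = \frac{159363035209}{1338649}$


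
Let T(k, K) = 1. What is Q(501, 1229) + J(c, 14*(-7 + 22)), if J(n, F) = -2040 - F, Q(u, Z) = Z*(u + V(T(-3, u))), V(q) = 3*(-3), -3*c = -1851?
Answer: 602418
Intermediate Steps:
c = 617 (c = -⅓*(-1851) = 617)
V(q) = -9
Q(u, Z) = Z*(-9 + u) (Q(u, Z) = Z*(u - 9) = Z*(-9 + u))
Q(501, 1229) + J(c, 14*(-7 + 22)) = 1229*(-9 + 501) + (-2040 - 14*(-7 + 22)) = 1229*492 + (-2040 - 14*15) = 604668 + (-2040 - 1*210) = 604668 + (-2040 - 210) = 604668 - 2250 = 602418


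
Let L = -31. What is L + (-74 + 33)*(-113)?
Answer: 4602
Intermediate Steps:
L + (-74 + 33)*(-113) = -31 + (-74 + 33)*(-113) = -31 - 41*(-113) = -31 + 4633 = 4602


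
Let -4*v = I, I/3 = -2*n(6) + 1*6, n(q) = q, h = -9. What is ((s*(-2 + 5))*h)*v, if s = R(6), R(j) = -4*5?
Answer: 2430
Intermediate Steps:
R(j) = -20
s = -20
I = -18 (I = 3*(-2*6 + 1*6) = 3*(-12 + 6) = 3*(-6) = -18)
v = 9/2 (v = -1/4*(-18) = 9/2 ≈ 4.5000)
((s*(-2 + 5))*h)*v = (-20*(-2 + 5)*(-9))*(9/2) = (-20*3*(-9))*(9/2) = -60*(-9)*(9/2) = 540*(9/2) = 2430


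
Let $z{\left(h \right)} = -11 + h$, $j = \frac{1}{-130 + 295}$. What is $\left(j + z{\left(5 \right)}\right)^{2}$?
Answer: $\frac{978121}{27225} \approx 35.927$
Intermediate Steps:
$j = \frac{1}{165} \approx 0.0060606$
$\left(j + z{\left(5 \right)}\right)^{2} = \left(\frac{1}{165} + \left(-11 + 5\right)\right)^{2} = \left(\frac{1}{165} - 6\right)^{2} = \left(- \frac{989}{165}\right)^{2} = \frac{978121}{27225}$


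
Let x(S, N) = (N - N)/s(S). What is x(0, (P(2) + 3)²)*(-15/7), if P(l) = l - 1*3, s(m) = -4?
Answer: 0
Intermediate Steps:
P(l) = -3 + l (P(l) = l - 3 = -3 + l)
x(S, N) = 0 (x(S, N) = (N - N)/(-4) = 0*(-¼) = 0)
x(0, (P(2) + 3)²)*(-15/7) = 0*(-15/7) = 0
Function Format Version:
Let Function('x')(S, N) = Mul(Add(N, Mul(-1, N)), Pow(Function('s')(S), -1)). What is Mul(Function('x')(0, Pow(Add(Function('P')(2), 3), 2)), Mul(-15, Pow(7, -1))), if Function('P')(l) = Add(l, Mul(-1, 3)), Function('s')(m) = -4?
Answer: 0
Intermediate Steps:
Function('P')(l) = Add(-3, l) (Function('P')(l) = Add(l, -3) = Add(-3, l))
Function('x')(S, N) = 0 (Function('x')(S, N) = Mul(Add(N, Mul(-1, N)), Pow(-4, -1)) = Mul(0, Rational(-1, 4)) = 0)
Mul(Function('x')(0, Pow(Add(Function('P')(2), 3), 2)), Mul(-15, Pow(7, -1))) = Mul(0, Mul(-15, Pow(7, -1))) = Mul(0, Mul(-15, Rational(1, 7))) = Mul(0, Rational(-15, 7)) = 0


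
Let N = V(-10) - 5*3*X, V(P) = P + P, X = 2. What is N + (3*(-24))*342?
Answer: -24674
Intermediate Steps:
V(P) = 2*P
N = -50 (N = 2*(-10) - 5*3*2 = -20 - 15*2 = -20 - 1*30 = -20 - 30 = -50)
N + (3*(-24))*342 = -50 + (3*(-24))*342 = -50 - 72*342 = -50 - 24624 = -24674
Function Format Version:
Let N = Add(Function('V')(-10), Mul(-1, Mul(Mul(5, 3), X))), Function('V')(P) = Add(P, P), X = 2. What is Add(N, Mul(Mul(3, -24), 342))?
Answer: -24674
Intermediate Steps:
Function('V')(P) = Mul(2, P)
N = -50 (N = Add(Mul(2, -10), Mul(-1, Mul(Mul(5, 3), 2))) = Add(-20, Mul(-1, Mul(15, 2))) = Add(-20, Mul(-1, 30)) = Add(-20, -30) = -50)
Add(N, Mul(Mul(3, -24), 342)) = Add(-50, Mul(Mul(3, -24), 342)) = Add(-50, Mul(-72, 342)) = Add(-50, -24624) = -24674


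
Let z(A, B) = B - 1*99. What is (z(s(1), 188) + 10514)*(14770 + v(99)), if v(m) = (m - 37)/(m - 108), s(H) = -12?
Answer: 1408799404/9 ≈ 1.5653e+8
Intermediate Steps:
z(A, B) = -99 + B (z(A, B) = B - 99 = -99 + B)
v(m) = (-37 + m)/(-108 + m)
(z(s(1), 188) + 10514)*(14770 + v(99)) = ((-99 + 188) + 10514)*(14770 + (-37 + 99)/(-108 + 99)) = (89 + 10514)*(14770 + 62/(-9)) = 10603*(14770 - 1/9*62) = 10603*(14770 - 62/9) = 10603*(132868/9) = 1408799404/9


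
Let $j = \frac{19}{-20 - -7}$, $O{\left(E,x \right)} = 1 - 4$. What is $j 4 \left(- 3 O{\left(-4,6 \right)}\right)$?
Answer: $- \frac{684}{13} \approx -52.615$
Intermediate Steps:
$O{\left(E,x \right)} = -3$ ($O{\left(E,x \right)} = 1 - 4 = -3$)
$j = - \frac{19}{13}$ ($j = \frac{19}{-20 + 7} = \frac{19}{-13} = 19 \left(- \frac{1}{13}\right) = - \frac{19}{13} \approx -1.4615$)
$j 4 \left(- 3 O{\left(-4,6 \right)}\right) = \left(- \frac{19}{13}\right) 4 \left(\left(-3\right) \left(-3\right)\right) = \left(- \frac{76}{13}\right) 9 = - \frac{684}{13}$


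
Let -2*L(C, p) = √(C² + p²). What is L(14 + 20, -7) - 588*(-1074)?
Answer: 631512 - √1205/2 ≈ 6.3150e+5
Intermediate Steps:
L(C, p) = -√(C² + p²)/2
L(14 + 20, -7) - 588*(-1074) = -√((14 + 20)² + (-7)²)/2 - 588*(-1074) = -√(34² + 49)/2 + 631512 = -√(1156 + 49)/2 + 631512 = -√1205/2 + 631512 = 631512 - √1205/2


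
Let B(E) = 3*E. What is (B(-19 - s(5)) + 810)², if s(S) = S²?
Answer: 459684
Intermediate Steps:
(B(-19 - s(5)) + 810)² = (3*(-19 - 1*5²) + 810)² = (3*(-19 - 1*25) + 810)² = (3*(-19 - 25) + 810)² = (3*(-44) + 810)² = (-132 + 810)² = 678² = 459684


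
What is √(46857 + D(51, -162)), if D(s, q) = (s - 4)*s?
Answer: √49254 ≈ 221.93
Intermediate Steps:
D(s, q) = s*(-4 + s) (D(s, q) = (-4 + s)*s = s*(-4 + s))
√(46857 + D(51, -162)) = √(46857 + 51*(-4 + 51)) = √(46857 + 51*47) = √(46857 + 2397) = √49254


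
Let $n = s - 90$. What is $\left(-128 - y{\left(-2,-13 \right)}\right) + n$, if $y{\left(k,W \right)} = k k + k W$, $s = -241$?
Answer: $-489$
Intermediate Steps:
$y{\left(k,W \right)} = k^{2} + W k$
$n = -331$ ($n = -241 - 90 = -331$)
$\left(-128 - y{\left(-2,-13 \right)}\right) + n = \left(-128 - - 2 \left(-13 - 2\right)\right) - 331 = \left(-128 - \left(-2\right) \left(-15\right)\right) - 331 = \left(-128 - 30\right) - 331 = -158 - 331 = -489$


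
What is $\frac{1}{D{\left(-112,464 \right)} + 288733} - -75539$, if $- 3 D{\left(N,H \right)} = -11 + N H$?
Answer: $\frac{69358247945}{918178} \approx 75539.0$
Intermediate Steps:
$D{\left(N,H \right)} = \frac{11}{3} - \frac{H N}{3}$ ($D{\left(N,H \right)} = - \frac{-11 + N H}{3} = - \frac{-11 + H N}{3} = \frac{11}{3} - \frac{H N}{3}$)
$\frac{1}{D{\left(-112,464 \right)} + 288733} - -75539 = \frac{1}{\left(\frac{11}{3} - \frac{464}{3} \left(-112\right)\right) + 288733} - -75539 = \frac{1}{\left(\frac{11}{3} + \frac{51968}{3}\right) + 288733} + 75539 = \frac{1}{\frac{51979}{3} + 288733} + 75539 = \frac{1}{\frac{918178}{3}} + 75539 = \frac{3}{918178} + 75539 = \frac{69358247945}{918178}$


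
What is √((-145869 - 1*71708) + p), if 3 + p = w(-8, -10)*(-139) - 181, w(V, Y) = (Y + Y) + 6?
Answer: I*√215815 ≈ 464.56*I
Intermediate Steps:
w(V, Y) = 6 + 2*Y (w(V, Y) = 2*Y + 6 = 6 + 2*Y)
p = 1762 (p = -3 + ((6 + 2*(-10))*(-139) - 181) = -3 + ((6 - 20)*(-139) - 181) = -3 + (-14*(-139) - 181) = -3 + (1946 - 181) = -3 + 1765 = 1762)
√((-145869 - 1*71708) + p) = √((-145869 - 1*71708) + 1762) = √((-145869 - 71708) + 1762) = √(-217577 + 1762) = √(-215815) = I*√215815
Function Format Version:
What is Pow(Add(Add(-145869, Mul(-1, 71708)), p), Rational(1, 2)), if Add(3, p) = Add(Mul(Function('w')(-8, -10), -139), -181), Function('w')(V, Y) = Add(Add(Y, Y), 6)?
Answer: Mul(I, Pow(215815, Rational(1, 2))) ≈ Mul(464.56, I)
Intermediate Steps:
Function('w')(V, Y) = Add(6, Mul(2, Y)) (Function('w')(V, Y) = Add(Mul(2, Y), 6) = Add(6, Mul(2, Y)))
p = 1762 (p = Add(-3, Add(Mul(Add(6, Mul(2, -10)), -139), -181)) = Add(-3, Add(Mul(Add(6, -20), -139), -181)) = Add(-3, Add(Mul(-14, -139), -181)) = Add(-3, Add(1946, -181)) = Add(-3, 1765) = 1762)
Pow(Add(Add(-145869, Mul(-1, 71708)), p), Rational(1, 2)) = Pow(Add(Add(-145869, Mul(-1, 71708)), 1762), Rational(1, 2)) = Pow(Add(Add(-145869, -71708), 1762), Rational(1, 2)) = Pow(Add(-217577, 1762), Rational(1, 2)) = Pow(-215815, Rational(1, 2)) = Mul(I, Pow(215815, Rational(1, 2)))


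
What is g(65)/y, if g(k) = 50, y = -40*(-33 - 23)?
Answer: 5/224 ≈ 0.022321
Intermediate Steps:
y = 2240 (y = -40*(-56) = 2240)
g(65)/y = 50/2240 = 50*(1/2240) = 5/224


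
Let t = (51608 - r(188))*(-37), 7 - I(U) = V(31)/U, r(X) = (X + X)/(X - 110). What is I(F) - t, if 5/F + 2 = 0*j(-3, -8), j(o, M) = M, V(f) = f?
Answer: 372320723/195 ≈ 1.9093e+6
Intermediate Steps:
r(X) = 2*X/(-110 + X) (r(X) = (2*X)/(-110 + X) = 2*X/(-110 + X))
F = -5/2 (F = 5/(-2 + 0*(-8)) = 5/(-2 + 0) = 5/(-2) = 5*(-1/2) = -5/2 ≈ -2.5000)
I(U) = 7 - 31/U
t = -74463388/39 (t = (51608 - 2*188/(-110 + 188))*(-37) = (51608 - 2*188/78)*(-37) = (51608 - 1*188/39)*(-37) = (51608 - 188/39)*(-37) = (2012524/39)*(-37) = -74463388/39 ≈ -1.9093e+6)
I(F) - t = (7 - 31/(-5/2)) - 1*(-74463388/39) = (7 - 31*(-2/5)) + 74463388/39 = (7 + 62/5) + 74463388/39 = 97/5 + 74463388/39 = 372320723/195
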